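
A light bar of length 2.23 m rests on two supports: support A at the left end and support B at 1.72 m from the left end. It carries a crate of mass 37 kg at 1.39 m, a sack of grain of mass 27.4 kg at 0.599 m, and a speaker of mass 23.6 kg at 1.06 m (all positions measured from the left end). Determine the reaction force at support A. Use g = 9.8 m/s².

Sum moments about support B (its reaction then has zero moment arm).
Crate: 37 × 9.8 = 362.6 N down at 1.39 m → arm 0.33 m, τ = 362.6 × 0.33 = 119.7 N·m counterclockwise.
Sack of grain: 27.4 × 9.8 = 268.5 N down at 0.599 m → arm 1.121 m, τ = 268.5 × 1.121 = 301 N·m counterclockwise.
Speaker: 23.6 × 9.8 = 231.3 N down at 1.06 m → arm 0.66 m, τ = 231.3 × 0.66 = 152.7 N·m counterclockwise.
Net load moment about support B = 573.4 N·m counterclockwise.
Reaction R at support A is upward at 0 m, arm 1.72 m → moment R × 1.72 clockwise.
For rotational equilibrium, R × 1.72 = 573.4, so R = 333 N.

R_A ≈ 333 N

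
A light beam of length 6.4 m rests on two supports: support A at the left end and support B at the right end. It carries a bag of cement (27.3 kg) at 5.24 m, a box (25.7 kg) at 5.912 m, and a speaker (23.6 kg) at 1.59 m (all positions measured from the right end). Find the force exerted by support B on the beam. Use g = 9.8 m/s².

Sum moments about support A (its reaction then has zero moment arm).
Bag of cement: 27.3 × 9.8 = 267.5 N down at 5.24 m → arm 1.16 m, τ = 267.5 × 1.16 = 310.3 N·m clockwise.
Box: 25.7 × 9.8 = 251.9 N down at 5.912 m → arm 0.488 m, τ = 251.9 × 0.488 = 122.9 N·m clockwise.
Speaker: 23.6 × 9.8 = 231.3 N down at 1.59 m → arm 4.81 m, τ = 231.3 × 4.81 = 1113 N·m clockwise.
Net load moment about support A = 1546 N·m clockwise.
Reaction R at support B is upward at 0 m, arm 6.4 m → moment R × 6.4 counterclockwise.
For rotational equilibrium, R × 6.4 = 1546, so R = 242 N.

R_B ≈ 242 N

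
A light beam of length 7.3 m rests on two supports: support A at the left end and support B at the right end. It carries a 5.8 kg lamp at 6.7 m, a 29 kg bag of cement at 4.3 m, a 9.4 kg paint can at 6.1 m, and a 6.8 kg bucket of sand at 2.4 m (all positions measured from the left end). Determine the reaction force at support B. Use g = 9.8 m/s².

R_B ≈ 318 N

Take moments about support A.
Lamp: 5.8 × 9.8 = 56.84 N down at 6.7 m → arm 6.7 m, τ = 56.84 × 6.7 = 380.8 N·m clockwise.
Bag of cement: 29 × 9.8 = 284.2 N down at 4.3 m → arm 4.3 m, τ = 284.2 × 4.3 = 1222 N·m clockwise.
Paint can: 9.4 × 9.8 = 92.12 N down at 6.1 m → arm 6.1 m, τ = 92.12 × 6.1 = 561.9 N·m clockwise.
Bucket of sand: 6.8 × 9.8 = 66.64 N down at 2.4 m → arm 2.4 m, τ = 66.64 × 2.4 = 159.9 N·m clockwise.
Net load moment about support A = 2325 N·m clockwise.
Reaction R at support B is upward at 7.3 m, arm 7.3 m → moment R × 7.3 counterclockwise.
Στ = 0 ⇒ R × 7.3 = 2325 ⇒ R = 318 N.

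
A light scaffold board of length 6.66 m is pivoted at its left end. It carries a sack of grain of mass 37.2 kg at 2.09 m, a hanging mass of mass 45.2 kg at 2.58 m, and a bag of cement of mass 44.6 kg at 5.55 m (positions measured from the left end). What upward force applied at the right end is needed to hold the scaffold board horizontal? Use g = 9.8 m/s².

F ≈ 650 N

Sum moments about the left end (the unknown pivot reaction has zero arm there).
Sack of grain: 37.2 × 9.8 = 364.6 N down at 2.09 m → arm 2.09 m, τ = 364.6 × 2.09 = 762 N·m clockwise.
Hanging mass: 45.2 × 9.8 = 443 N down at 2.58 m → arm 2.58 m, τ = 443 × 2.58 = 1143 N·m clockwise.
Bag of cement: 44.6 × 9.8 = 437.1 N down at 5.55 m → arm 5.55 m, τ = 437.1 × 5.55 = 2426 N·m clockwise.
Net moment of the loads = 4331 N·m clockwise.
The upward force F acts at the right end, arm 6.66 m, giving F × 6.66 counterclockwise.
For rotational equilibrium, F × 6.66 = 4331, so F = 4331 / 6.66 = 650 N.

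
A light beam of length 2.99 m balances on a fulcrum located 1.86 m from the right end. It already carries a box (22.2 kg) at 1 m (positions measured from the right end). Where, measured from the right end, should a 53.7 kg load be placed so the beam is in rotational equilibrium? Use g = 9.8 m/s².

x ≈ 2.22 m from the right end

About the fulcrum (at 1.86 m from the right end):
Box: 22.2 × 9.8 = 217.6 N down at 1 m → arm 0.86 m, τ = 217.6 × 0.86 = 187.1 N·m clockwise.
Net moment of existing loads = 187.1 N·m clockwise.
The load weighs 53.7 × 9.8 = 526.3 N and must supply an equal counterclockwise moment, so its lever arm about the fulcrum is 187.1 / 526.3 = 0.356 m.
That puts it at 1.86 + 0.356 = 2.22 m from the right end.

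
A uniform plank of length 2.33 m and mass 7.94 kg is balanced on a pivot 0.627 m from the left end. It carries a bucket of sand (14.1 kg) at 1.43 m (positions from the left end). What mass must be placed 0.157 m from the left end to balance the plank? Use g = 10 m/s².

m ≈ 33.2 kg

About the pivot (at 0.627 m from the left end):
Beam weight: 7.94 × 10 = 79.4 N down at 1.165 m → arm 0.538 m, τ = 79.4 × 0.538 = 42.72 N·m clockwise.
Bucket of sand: 14.1 × 10 = 141 N down at 1.43 m → arm 0.803 m, τ = 141 × 0.803 = 113.2 N·m clockwise.
Net moment of known loads = 155.9 N·m clockwise.
An unknown mass m at 0.157 m has arm 0.47 m; its moment is m·g·0.47 counterclockwise.
Στ = 0 ⇒ m × 10 × 0.47 = 155.9 ⇒ m = 155.9 / (10 × 0.47) = 33.2 kg.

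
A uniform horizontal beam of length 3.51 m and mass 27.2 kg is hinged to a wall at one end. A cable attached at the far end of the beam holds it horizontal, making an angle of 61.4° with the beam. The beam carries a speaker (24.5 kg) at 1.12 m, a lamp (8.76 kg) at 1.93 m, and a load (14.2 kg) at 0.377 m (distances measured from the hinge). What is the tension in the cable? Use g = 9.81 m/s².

T ≈ 310 N

Choose the hinge as the axis so the unknown hinge reaction has zero arm there.
Beam weight: 27.2 × 9.81 = 266.8 N down at 1.755 m → arm 1.755 m, τ = 266.8 × 1.755 = 468.2 N·m clockwise.
Speaker: 24.5 × 9.81 = 240.3 N down at 1.12 m → arm 1.12 m, τ = 240.3 × 1.12 = 269.1 N·m clockwise.
Lamp: 8.76 × 9.81 = 85.94 N down at 1.93 m → arm 1.93 m, τ = 85.94 × 1.93 = 165.9 N·m clockwise.
Load: 14.2 × 9.81 = 139.3 N down at 0.377 m → arm 0.377 m, τ = 139.3 × 0.377 = 52.52 N·m clockwise.
Total clockwise load moment = 955.7 N·m.
The cable tension T acts at 3.51 m; only its component perpendicular to the beam, T sinθ, produces torque. sin 61.4° = 0.878.
Balancing moments: T × 3.51 × 0.878 = 955.7, giving T = 955.7 / 3.082 = 310 N.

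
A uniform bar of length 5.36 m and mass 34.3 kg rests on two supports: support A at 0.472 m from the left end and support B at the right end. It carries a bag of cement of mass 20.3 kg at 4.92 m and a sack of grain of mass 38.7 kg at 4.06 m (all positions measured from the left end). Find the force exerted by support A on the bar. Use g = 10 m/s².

R_A ≈ 309 N

About support B:
Beam weight: 34.3 × 10 = 343 N down at 2.68 m → arm 2.68 m, τ = 343 × 2.68 = 919.2 N·m counterclockwise.
Bag of cement: 20.3 × 10 = 203 N down at 4.92 m → arm 0.44 m, τ = 203 × 0.44 = 89.32 N·m counterclockwise.
Sack of grain: 38.7 × 10 = 387 N down at 4.06 m → arm 1.3 m, τ = 387 × 1.3 = 503.1 N·m counterclockwise.
Net load moment about support B = 1512 N·m counterclockwise.
Reaction R at support A is upward at 0.472 m, arm 4.888 m → moment R × 4.888 clockwise.
Balancing moments: R × 4.888 = 1512, giving R = 309 N.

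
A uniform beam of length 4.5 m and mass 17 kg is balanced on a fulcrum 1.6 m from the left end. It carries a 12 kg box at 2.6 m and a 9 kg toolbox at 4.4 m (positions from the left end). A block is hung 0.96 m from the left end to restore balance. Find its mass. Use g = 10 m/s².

Sum moments about the fulcrum (at 1.6 m from the left end) (the support reaction has zero arm there).
Beam weight: 17 × 10 = 170 N down at 2.25 m → arm 0.65 m, τ = 170 × 0.65 = 110.5 N·m clockwise.
Box: 12 × 10 = 120 N down at 2.6 m → arm 1 m, τ = 120 × 1 = 120 N·m clockwise.
Toolbox: 9 × 10 = 90 N down at 4.4 m → arm 2.8 m, τ = 90 × 2.8 = 252 N·m clockwise.
Net moment of known loads = 482.5 N·m clockwise.
An unknown mass m at 0.96 m has arm 0.64 m; its moment is m·g·0.64 counterclockwise.
Setting net torque to zero: m × 10 × 0.64 = 482.5 → m = 482.5 / (10 × 0.64) = 75.4 kg.

m ≈ 75.4 kg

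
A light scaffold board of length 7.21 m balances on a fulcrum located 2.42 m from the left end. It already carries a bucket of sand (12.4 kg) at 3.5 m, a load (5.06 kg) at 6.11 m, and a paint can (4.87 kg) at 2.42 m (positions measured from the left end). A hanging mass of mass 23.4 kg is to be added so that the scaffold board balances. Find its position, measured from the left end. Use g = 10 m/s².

x ≈ 1.05 m from the left end

Sum moments about the fulcrum (at 2.42 m from the left end) (the support reaction has zero arm there).
Bucket of sand: 12.4 × 10 = 124 N down at 3.5 m → arm 1.08 m, τ = 124 × 1.08 = 133.9 N·m clockwise.
Load: 5.06 × 10 = 50.6 N down at 6.11 m → arm 3.69 m, τ = 50.6 × 3.69 = 186.7 N·m clockwise.
Paint can: acts at the fulcrum, moment arm 0 → no torque.
Net moment of existing loads = 320.6 N·m clockwise.
The hanging mass weighs 23.4 × 10 = 234 N and must supply an equal counterclockwise moment, so its lever arm about the fulcrum is 320.6 / 234 = 1.37 m.
That puts it at 2.42 − 1.37 = 1.05 m from the left end.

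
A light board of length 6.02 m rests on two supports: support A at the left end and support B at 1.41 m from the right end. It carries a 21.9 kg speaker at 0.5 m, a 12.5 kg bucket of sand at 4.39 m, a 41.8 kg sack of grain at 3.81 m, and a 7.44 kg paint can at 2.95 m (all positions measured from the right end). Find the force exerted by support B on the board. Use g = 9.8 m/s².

About support A:
Speaker: 21.9 × 9.8 = 214.6 N down at 0.5 m → arm 5.52 m, τ = 214.6 × 5.52 = 1185 N·m clockwise.
Bucket of sand: 12.5 × 9.8 = 122.5 N down at 4.39 m → arm 1.63 m, τ = 122.5 × 1.63 = 199.7 N·m clockwise.
Sack of grain: 41.8 × 9.8 = 409.6 N down at 3.81 m → arm 2.21 m, τ = 409.6 × 2.21 = 905.2 N·m clockwise.
Paint can: 7.44 × 9.8 = 72.91 N down at 2.95 m → arm 3.07 m, τ = 72.91 × 3.07 = 223.8 N·m clockwise.
Net load moment about support A = 2514 N·m clockwise.
Reaction R at support B is upward at 1.41 m, arm 4.61 m → moment R × 4.61 counterclockwise.
Setting net torque to zero: R × 4.61 = 2514 → R = 545 N.

R_B ≈ 545 N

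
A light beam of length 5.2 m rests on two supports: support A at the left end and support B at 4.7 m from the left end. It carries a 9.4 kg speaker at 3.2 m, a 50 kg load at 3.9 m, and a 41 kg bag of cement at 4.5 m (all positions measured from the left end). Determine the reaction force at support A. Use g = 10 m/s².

Sum moments about support B (its reaction then has zero moment arm).
Speaker: 9.4 × 10 = 94 N down at 3.2 m → arm 1.5 m, τ = 94 × 1.5 = 141 N·m counterclockwise.
Load: 50 × 10 = 500 N down at 3.9 m → arm 0.8 m, τ = 500 × 0.8 = 400 N·m counterclockwise.
Bag of cement: 41 × 10 = 410 N down at 4.5 m → arm 0.2 m, τ = 410 × 0.2 = 82 N·m counterclockwise.
Net load moment about support B = 623 N·m counterclockwise.
Reaction R at support A is upward at 0 m, arm 4.7 m → moment R × 4.7 clockwise.
Setting net torque to zero: R × 4.7 = 623 → R = 133 N.

R_A ≈ 133 N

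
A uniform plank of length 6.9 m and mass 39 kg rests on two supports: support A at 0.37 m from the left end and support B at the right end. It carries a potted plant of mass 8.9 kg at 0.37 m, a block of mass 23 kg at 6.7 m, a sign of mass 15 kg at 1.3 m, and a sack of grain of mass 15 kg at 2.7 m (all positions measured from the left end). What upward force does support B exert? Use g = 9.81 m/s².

About support A:
Beam weight: 39 × 9.81 = 382.6 N down at 3.45 m → arm 3.08 m, τ = 382.6 × 3.08 = 1178 N·m clockwise.
Potted plant: acts at the support A, moment arm 0 → no torque.
Block: 23 × 9.81 = 225.6 N down at 6.7 m → arm 6.33 m, τ = 225.6 × 6.33 = 1428 N·m clockwise.
Sign: 15 × 9.81 = 147.2 N down at 1.3 m → arm 0.93 m, τ = 147.2 × 0.93 = 136.9 N·m clockwise.
Sack of grain: 15 × 9.81 = 147.2 N down at 2.7 m → arm 2.33 m, τ = 147.2 × 2.33 = 343 N·m clockwise.
Net load moment about support A = 3086 N·m clockwise.
Reaction R at support B is upward at 6.9 m, arm 6.53 m → moment R × 6.53 counterclockwise.
Balancing moments: R × 6.53 = 3086, giving R = 473 N.

R_B ≈ 473 N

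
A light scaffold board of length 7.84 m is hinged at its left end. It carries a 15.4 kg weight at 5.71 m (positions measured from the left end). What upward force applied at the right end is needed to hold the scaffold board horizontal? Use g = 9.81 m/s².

F ≈ 110 N

About the left end:
Weight: 15.4 × 9.81 = 151.1 N down at 5.71 m → arm 5.71 m, τ = 151.1 × 5.71 = 862.8 N·m clockwise.
Net moment of the loads = 862.8 N·m clockwise.
The upward force F acts at the right end, arm 7.84 m, giving F × 7.84 counterclockwise.
Setting net torque to zero: F × 7.84 = 862.8 → F = 862.8 / 7.84 = 110 N.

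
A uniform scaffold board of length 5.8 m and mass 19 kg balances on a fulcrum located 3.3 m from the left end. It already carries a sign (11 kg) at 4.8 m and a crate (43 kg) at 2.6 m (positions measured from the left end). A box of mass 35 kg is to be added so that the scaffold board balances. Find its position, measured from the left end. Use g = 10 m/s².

x ≈ 3.91 m from the left end

Choose the fulcrum (at 3.3 m from the left end) as the axis so the support reaction has zero arm there.
Beam weight: 19 × 10 = 190 N down at 2.9 m → arm 0.4 m, τ = 190 × 0.4 = 76 N·m counterclockwise.
Sign: 11 × 10 = 110 N down at 4.8 m → arm 1.5 m, τ = 110 × 1.5 = 165 N·m clockwise.
Crate: 43 × 10 = 430 N down at 2.6 m → arm 0.7 m, τ = 430 × 0.7 = 301 N·m counterclockwise.
Net moment of existing loads = 212 N·m counterclockwise.
The box weighs 35 × 10 = 350 N and must supply an equal clockwise moment, so its lever arm about the fulcrum is 212 / 350 = 0.606 m.
That puts it at 3.3 + 0.606 = 3.91 m from the left end.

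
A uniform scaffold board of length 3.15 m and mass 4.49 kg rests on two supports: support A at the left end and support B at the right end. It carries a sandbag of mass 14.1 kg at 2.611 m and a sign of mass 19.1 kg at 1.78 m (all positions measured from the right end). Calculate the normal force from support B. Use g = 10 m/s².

About support A:
Beam weight: 4.49 × 10 = 44.9 N down at 1.575 m → arm 1.575 m, τ = 44.9 × 1.575 = 70.72 N·m clockwise.
Sandbag: 14.1 × 10 = 141 N down at 2.611 m → arm 0.539 m, τ = 141 × 0.539 = 76 N·m clockwise.
Sign: 19.1 × 10 = 191 N down at 1.78 m → arm 1.37 m, τ = 191 × 1.37 = 261.7 N·m clockwise.
Net load moment about support A = 408.4 N·m clockwise.
Reaction R at support B is upward at 0 m, arm 3.15 m → moment R × 3.15 counterclockwise.
Balancing moments: R × 3.15 = 408.4, giving R = 130 N.

R_B ≈ 130 N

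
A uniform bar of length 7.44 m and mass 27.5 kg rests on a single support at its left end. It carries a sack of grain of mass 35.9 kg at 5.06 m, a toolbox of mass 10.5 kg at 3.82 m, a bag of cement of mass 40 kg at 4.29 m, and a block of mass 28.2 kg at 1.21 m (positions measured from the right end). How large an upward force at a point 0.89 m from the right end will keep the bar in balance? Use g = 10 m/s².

F ≈ 805 N

Sum moments about the left end (the unknown pivot reaction has zero arm there).
Beam weight: 27.5 × 10 = 275 N down at 3.72 m → arm 3.72 m, τ = 275 × 3.72 = 1023 N·m clockwise.
Sack of grain: 35.9 × 10 = 359 N down at 5.06 m → arm 2.38 m, τ = 359 × 2.38 = 854.4 N·m clockwise.
Toolbox: 10.5 × 10 = 105 N down at 3.82 m → arm 3.62 m, τ = 105 × 3.62 = 380.1 N·m clockwise.
Bag of cement: 40 × 10 = 400 N down at 4.29 m → arm 3.15 m, τ = 400 × 3.15 = 1260 N·m clockwise.
Block: 28.2 × 10 = 282 N down at 1.21 m → arm 6.23 m, τ = 282 × 6.23 = 1757 N·m clockwise.
Net moment of the loads = 5274 N·m clockwise.
The upward force F acts at a point 0.89 m from the right end, arm 6.55 m, giving F × 6.55 counterclockwise.
Setting net torque to zero: F × 6.55 = 5274 → F = 5274 / 6.55 = 805 N.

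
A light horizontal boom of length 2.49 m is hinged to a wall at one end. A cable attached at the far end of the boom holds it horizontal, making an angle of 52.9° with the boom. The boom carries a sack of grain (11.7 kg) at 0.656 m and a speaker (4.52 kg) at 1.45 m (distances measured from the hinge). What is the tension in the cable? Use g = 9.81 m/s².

Sum moments about the hinge (the unknown hinge reaction has zero arm there).
Sack of grain: 11.7 × 9.81 = 114.8 N down at 0.656 m → arm 0.656 m, τ = 114.8 × 0.656 = 75.31 N·m clockwise.
Speaker: 4.52 × 9.81 = 44.34 N down at 1.45 m → arm 1.45 m, τ = 44.34 × 1.45 = 64.29 N·m clockwise.
Total clockwise load moment = 139.6 N·m.
The cable tension T acts at 2.49 m; only its component perpendicular to the boom, T sinθ, produces torque. sin 52.9° = 0.7976.
Balancing moments: T × 2.49 × 0.7976 = 139.6, giving T = 139.6 / 1.986 = 70.3 N.

T ≈ 70.3 N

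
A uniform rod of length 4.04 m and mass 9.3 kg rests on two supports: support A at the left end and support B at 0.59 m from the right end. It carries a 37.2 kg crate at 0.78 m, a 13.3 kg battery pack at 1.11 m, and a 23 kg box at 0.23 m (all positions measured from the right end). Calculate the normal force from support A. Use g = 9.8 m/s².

R_A ≈ 54 N

Take moments about support B.
Beam weight: 9.3 × 9.8 = 91.14 N down at 2.02 m → arm 1.43 m, τ = 91.14 × 1.43 = 130.3 N·m counterclockwise.
Crate: 37.2 × 9.8 = 364.6 N down at 0.78 m → arm 0.19 m, τ = 364.6 × 0.19 = 69.27 N·m counterclockwise.
Battery pack: 13.3 × 9.8 = 130.3 N down at 1.11 m → arm 0.52 m, τ = 130.3 × 0.52 = 67.76 N·m counterclockwise.
Box: 23 × 9.8 = 225.4 N down at 0.23 m → arm 0.36 m, τ = 225.4 × 0.36 = 81.14 N·m clockwise.
Net load moment about support B = 186.2 N·m counterclockwise.
Reaction R at support A is upward at 4.04 m, arm 3.45 m → moment R × 3.45 clockwise.
Setting net torque to zero: R × 3.45 = 186.2 → R = 54 N.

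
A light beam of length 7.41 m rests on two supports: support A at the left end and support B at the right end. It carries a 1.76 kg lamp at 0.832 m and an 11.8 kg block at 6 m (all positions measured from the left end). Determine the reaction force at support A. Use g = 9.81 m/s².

Sum moments about support B (its reaction then has zero moment arm).
Lamp: 1.76 × 9.81 = 17.27 N down at 0.832 m → arm 6.578 m, τ = 17.27 × 6.578 = 113.6 N·m counterclockwise.
Block: 11.8 × 9.81 = 115.8 N down at 6 m → arm 1.41 m, τ = 115.8 × 1.41 = 163.3 N·m counterclockwise.
Net load moment about support B = 276.9 N·m counterclockwise.
Reaction R at support A is upward at 0 m, arm 7.41 m → moment R × 7.41 clockwise.
Balancing moments: R × 7.41 = 276.9, giving R = 37.4 N.

R_A ≈ 37.4 N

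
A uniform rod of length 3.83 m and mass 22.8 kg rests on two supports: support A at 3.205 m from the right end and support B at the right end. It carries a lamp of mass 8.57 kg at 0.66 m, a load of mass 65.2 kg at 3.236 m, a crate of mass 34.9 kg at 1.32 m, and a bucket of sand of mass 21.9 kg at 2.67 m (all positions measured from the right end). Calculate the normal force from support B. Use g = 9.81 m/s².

R_B ≈ 388 N

Sum moments about support A (its reaction then has zero moment arm).
Beam weight: 22.8 × 9.81 = 223.7 N down at 1.915 m → arm 1.29 m, τ = 223.7 × 1.29 = 288.6 N·m clockwise.
Lamp: 8.57 × 9.81 = 84.07 N down at 0.66 m → arm 2.545 m, τ = 84.07 × 2.545 = 214 N·m clockwise.
Load: 65.2 × 9.81 = 639.6 N down at 3.236 m → arm 0.031 m, τ = 639.6 × 0.031 = 19.83 N·m counterclockwise.
Crate: 34.9 × 9.81 = 342.4 N down at 1.32 m → arm 1.885 m, τ = 342.4 × 1.885 = 645.4 N·m clockwise.
Bucket of sand: 21.9 × 9.81 = 214.8 N down at 2.67 m → arm 0.535 m, τ = 214.8 × 0.535 = 114.9 N·m clockwise.
Net load moment about support A = 1243 N·m clockwise.
Reaction R at support B is upward at 0 m, arm 3.205 m → moment R × 3.205 counterclockwise.
For rotational equilibrium, R × 3.205 = 1243, so R = 388 N.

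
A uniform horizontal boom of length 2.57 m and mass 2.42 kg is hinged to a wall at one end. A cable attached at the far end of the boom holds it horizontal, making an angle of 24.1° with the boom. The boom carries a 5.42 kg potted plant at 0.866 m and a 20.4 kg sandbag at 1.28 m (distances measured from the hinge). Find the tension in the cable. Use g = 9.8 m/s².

Choose the hinge as the axis so the unknown hinge reaction has zero arm there.
Beam weight: 2.42 × 9.8 = 23.72 N down at 1.285 m → arm 1.285 m, τ = 23.72 × 1.285 = 30.48 N·m clockwise.
Potted plant: 5.42 × 9.8 = 53.12 N down at 0.866 m → arm 0.866 m, τ = 53.12 × 0.866 = 46 N·m clockwise.
Sandbag: 20.4 × 9.8 = 199.9 N down at 1.28 m → arm 1.28 m, τ = 199.9 × 1.28 = 255.9 N·m clockwise.
Total clockwise load moment = 332.4 N·m.
The cable tension T acts at 2.57 m; only its component perpendicular to the boom, T sinθ, produces torque. sin 24.1° = 0.4083.
Setting net torque to zero: T × 2.57 × 0.4083 = 332.4 → T = 332.4 / 1.049 = 317 N.

T ≈ 317 N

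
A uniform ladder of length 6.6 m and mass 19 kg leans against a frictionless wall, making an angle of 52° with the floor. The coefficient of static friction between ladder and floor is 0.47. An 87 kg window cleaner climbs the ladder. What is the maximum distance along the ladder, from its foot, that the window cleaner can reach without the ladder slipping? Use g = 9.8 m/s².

d ≈ 4.12 m

Taking torques about the foot of the ladder:
Ladder weight 19×9.8 = 186.2 N acts at 3.3 m along the ladder; its horizontal arm is 3.3·cos52° = 2.032 m → τ = 378.4 N·m clockwise.
Window cleaner weight 87×9.8 = 852.6 N at distance d → arm d·cos52° → τ = 852.6·d·0.6157 clockwise.
Wall normal N at the top has arm L sinθ = 5.201 m counterclockwise, so Στ = 0 gives N·5.201 = 378.4 + 524.9·d.
ΣFy = 0 ⇒ N_floor = 1039 N, so the maximum friction is μ_s·N_floor = 0.47×1039 = 488.3 N. ΣFx = 0 ⇒ N_wall = f, so at the slipping point N = 488.3 N.
Substituting: 488.3×5.201 = 378.4 + 524.9·d ⇒ d = (2540 − 378.4) / 524.9 = 4.12 m.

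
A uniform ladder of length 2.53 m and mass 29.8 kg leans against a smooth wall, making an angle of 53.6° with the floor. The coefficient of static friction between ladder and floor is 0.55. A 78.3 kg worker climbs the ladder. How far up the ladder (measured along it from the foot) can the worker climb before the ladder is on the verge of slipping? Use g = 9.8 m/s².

d ≈ 2.12 m

Taking torques about the foot of the ladder:
Ladder weight 29.8×9.8 = 292 N acts at 1.265 m along the ladder; its horizontal arm is 1.265·cos53.6° = 0.7507 m → τ = 219.2 N·m clockwise.
Worker weight 78.3×9.8 = 767.3 N at distance d → arm d·cos53.6° → τ = 767.3·d·0.5934 clockwise.
Wall normal N at the top has arm L sinθ = 2.036 m counterclockwise, so Στ = 0 gives N·2.036 = 219.2 + 455.3·d.
ΣFy = 0 ⇒ N_floor = 1059 N, so the maximum friction is μ_s·N_floor = 0.55×1059 = 582.5 N. ΣFx = 0 ⇒ N_wall = f, so at the slipping point N = 582.5 N.
Substituting: 582.5×2.036 = 219.2 + 455.3·d ⇒ d = (1186 − 219.2) / 455.3 = 2.12 m.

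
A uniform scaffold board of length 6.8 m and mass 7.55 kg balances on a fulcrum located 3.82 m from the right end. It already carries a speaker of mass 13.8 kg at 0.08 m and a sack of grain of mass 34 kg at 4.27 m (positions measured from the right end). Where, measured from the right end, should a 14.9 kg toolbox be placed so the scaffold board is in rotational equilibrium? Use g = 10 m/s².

Taking torques about the fulcrum (at 3.82 m from the right end):
Beam weight: 7.55 × 10 = 75.5 N down at 3.4 m → arm 0.42 m, τ = 75.5 × 0.42 = 31.71 N·m clockwise.
Speaker: 13.8 × 10 = 138 N down at 0.08 m → arm 3.74 m, τ = 138 × 3.74 = 516.1 N·m clockwise.
Sack of grain: 34 × 10 = 340 N down at 4.27 m → arm 0.45 m, τ = 340 × 0.45 = 153 N·m counterclockwise.
Net moment of existing loads = 394.8 N·m clockwise.
The toolbox weighs 14.9 × 10 = 149 N and must supply an equal counterclockwise moment, so its lever arm about the fulcrum is 394.8 / 149 = 2.65 m.
That puts it at 3.82 + 2.65 = 6.47 m from the right end.

x ≈ 6.47 m from the right end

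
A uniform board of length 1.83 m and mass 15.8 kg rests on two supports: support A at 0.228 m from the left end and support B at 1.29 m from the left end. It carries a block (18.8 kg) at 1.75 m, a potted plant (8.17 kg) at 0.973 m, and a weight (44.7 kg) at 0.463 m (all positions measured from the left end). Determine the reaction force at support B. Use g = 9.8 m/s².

About support A:
Beam weight: 15.8 × 9.8 = 154.8 N down at 0.915 m → arm 0.687 m, τ = 154.8 × 0.687 = 106.3 N·m clockwise.
Block: 18.8 × 9.8 = 184.2 N down at 1.75 m → arm 1.522 m, τ = 184.2 × 1.522 = 280.4 N·m clockwise.
Potted plant: 8.17 × 9.8 = 80.07 N down at 0.973 m → arm 0.745 m, τ = 80.07 × 0.745 = 59.65 N·m clockwise.
Weight: 44.7 × 9.8 = 438.1 N down at 0.463 m → arm 0.235 m, τ = 438.1 × 0.235 = 103 N·m clockwise.
Net load moment about support A = 549.3 N·m clockwise.
Reaction R at support B is upward at 1.29 m, arm 1.062 m → moment R × 1.062 counterclockwise.
Setting net torque to zero: R × 1.062 = 549.3 → R = 517 N.

R_B ≈ 517 N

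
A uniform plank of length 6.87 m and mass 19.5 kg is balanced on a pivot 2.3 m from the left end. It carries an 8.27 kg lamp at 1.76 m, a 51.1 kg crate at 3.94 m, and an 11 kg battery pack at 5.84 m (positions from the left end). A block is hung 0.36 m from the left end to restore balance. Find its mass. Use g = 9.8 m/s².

m ≈ 72.4 kg

Choose the pivot (at 2.3 m from the left end) as the axis so the support reaction has zero arm there.
Beam weight: 19.5 × 9.8 = 191.1 N down at 3.435 m → arm 1.135 m, τ = 191.1 × 1.135 = 216.9 N·m clockwise.
Lamp: 8.27 × 9.8 = 81.05 N down at 1.76 m → arm 0.54 m, τ = 81.05 × 0.54 = 43.77 N·m counterclockwise.
Crate: 51.1 × 9.8 = 500.8 N down at 3.94 m → arm 1.64 m, τ = 500.8 × 1.64 = 821.3 N·m clockwise.
Battery pack: 11 × 9.8 = 107.8 N down at 5.84 m → arm 3.54 m, τ = 107.8 × 3.54 = 381.6 N·m clockwise.
Net moment of known loads = 1376 N·m clockwise.
An unknown mass m at 0.36 m has arm 1.94 m; its moment is m·g·1.94 counterclockwise.
For rotational equilibrium, m × 9.8 × 1.94 = 1376, so m = 1376 / (9.8 × 1.94) = 72.4 kg.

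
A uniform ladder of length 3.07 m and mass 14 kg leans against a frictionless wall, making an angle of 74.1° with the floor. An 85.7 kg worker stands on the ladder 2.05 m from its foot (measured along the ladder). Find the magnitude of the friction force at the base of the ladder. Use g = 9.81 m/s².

Taking torques about the foot of the ladder:
Ladder weight 14×9.81 = 137.3 N acts at 1.535 m along the ladder; its horizontal arm is 1.535·cos74.1° = 0.4205 m → τ = 57.73 N·m clockwise.
Worker: 85.7×9.81 = 840.7 N at 2.05 m → arm 0.5616 m → τ = 472.1 N·m clockwise.
Wall normal N acts horizontally at the top; its moment arm is the height L sinθ = 3.07·sin74.1° = 2.953 m, counterclockwise.
Setting net torque to zero: N × 2.953 = 529.8 → N = 179 N.
ΣFx = 0: friction at the foot balances the wall's push, so f = N_wall = 179 N.

f ≈ 179 N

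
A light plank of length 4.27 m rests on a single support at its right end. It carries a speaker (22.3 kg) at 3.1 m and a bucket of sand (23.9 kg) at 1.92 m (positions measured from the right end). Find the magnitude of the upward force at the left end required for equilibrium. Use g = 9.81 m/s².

Sum moments about the right end (the unknown pivot reaction has zero arm there).
Speaker: 22.3 × 9.81 = 218.8 N down at 3.1 m → arm 3.1 m, τ = 218.8 × 3.1 = 678.3 N·m counterclockwise.
Bucket of sand: 23.9 × 9.81 = 234.5 N down at 1.92 m → arm 1.92 m, τ = 234.5 × 1.92 = 450.2 N·m counterclockwise.
Net moment of the loads = 1128 N·m counterclockwise.
The upward force F acts at the left end, arm 4.27 m, giving F × 4.27 clockwise.
For rotational equilibrium, F × 4.27 = 1128, so F = 1128 / 4.27 = 264 N.

F ≈ 264 N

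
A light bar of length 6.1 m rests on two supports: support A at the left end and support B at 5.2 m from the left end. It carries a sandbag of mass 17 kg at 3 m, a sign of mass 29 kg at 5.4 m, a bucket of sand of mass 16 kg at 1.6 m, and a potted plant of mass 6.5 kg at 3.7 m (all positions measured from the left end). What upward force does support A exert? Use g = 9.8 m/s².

Sum moments about support B (its reaction then has zero moment arm).
Sandbag: 17 × 9.8 = 166.6 N down at 3 m → arm 2.2 m, τ = 166.6 × 2.2 = 366.5 N·m counterclockwise.
Sign: 29 × 9.8 = 284.2 N down at 5.4 m → arm 0.2 m, τ = 284.2 × 0.2 = 56.84 N·m clockwise.
Bucket of sand: 16 × 9.8 = 156.8 N down at 1.6 m → arm 3.6 m, τ = 156.8 × 3.6 = 564.5 N·m counterclockwise.
Potted plant: 6.5 × 9.8 = 63.7 N down at 3.7 m → arm 1.5 m, τ = 63.7 × 1.5 = 95.55 N·m counterclockwise.
Net load moment about support B = 969.7 N·m counterclockwise.
Reaction R at support A is upward at 0 m, arm 5.2 m → moment R × 5.2 clockwise.
Balancing moments: R × 5.2 = 969.7, giving R = 186 N.

R_A ≈ 186 N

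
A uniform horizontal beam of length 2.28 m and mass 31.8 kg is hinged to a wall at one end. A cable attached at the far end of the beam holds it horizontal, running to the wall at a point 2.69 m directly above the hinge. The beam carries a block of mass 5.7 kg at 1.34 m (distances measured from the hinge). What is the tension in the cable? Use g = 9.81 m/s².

T ≈ 248 N

About the hinge:
Beam weight: 31.8 × 9.81 = 312 N down at 1.14 m → arm 1.14 m, τ = 312 × 1.14 = 355.7 N·m clockwise.
Block: 5.7 × 9.81 = 55.92 N down at 1.34 m → arm 1.34 m, τ = 55.92 × 1.34 = 74.93 N·m clockwise.
Total clockwise load moment = 430.6 N·m.
The cable tension T acts at 2.28 m; only its component perpendicular to the beam, T sinθ, produces torque. sinθ = h/√(h²+d²) = 2.69/√(2.69²+2.28²) = 0.7628.
Balancing moments: T × 2.28 × 0.7628 = 430.6, giving T = 430.6 / 1.739 = 248 N.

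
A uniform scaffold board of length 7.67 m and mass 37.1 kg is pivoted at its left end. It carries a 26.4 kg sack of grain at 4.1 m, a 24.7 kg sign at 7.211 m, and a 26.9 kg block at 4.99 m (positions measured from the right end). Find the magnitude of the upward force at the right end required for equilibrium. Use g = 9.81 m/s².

Sum moments about the left end (the unknown pivot reaction has zero arm there).
Beam weight: 37.1 × 9.81 = 364 N down at 3.835 m → arm 3.835 m, τ = 364 × 3.835 = 1396 N·m clockwise.
Sack of grain: 26.4 × 9.81 = 259 N down at 4.1 m → arm 3.57 m, τ = 259 × 3.57 = 924.6 N·m clockwise.
Sign: 24.7 × 9.81 = 242.3 N down at 7.211 m → arm 0.459 m, τ = 242.3 × 0.459 = 111.2 N·m clockwise.
Block: 26.9 × 9.81 = 263.9 N down at 4.99 m → arm 2.68 m, τ = 263.9 × 2.68 = 707.3 N·m clockwise.
Net moment of the loads = 3139 N·m clockwise.
The upward force F acts at the right end, arm 7.67 m, giving F × 7.67 counterclockwise.
Στ = 0 ⇒ F × 7.67 = 3139 ⇒ F = 3139 / 7.67 = 409 N.

F ≈ 409 N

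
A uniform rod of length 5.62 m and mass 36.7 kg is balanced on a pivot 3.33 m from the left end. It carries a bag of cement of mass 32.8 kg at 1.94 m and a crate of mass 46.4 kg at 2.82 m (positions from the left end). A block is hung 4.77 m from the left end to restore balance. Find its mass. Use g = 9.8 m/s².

m ≈ 61.3 kg

Take moments about the pivot (at 3.33 m from the left end).
Beam weight: 36.7 × 9.8 = 359.7 N down at 2.81 m → arm 0.52 m, τ = 359.7 × 0.52 = 187 N·m counterclockwise.
Bag of cement: 32.8 × 9.8 = 321.4 N down at 1.94 m → arm 1.39 m, τ = 321.4 × 1.39 = 446.7 N·m counterclockwise.
Crate: 46.4 × 9.8 = 454.7 N down at 2.82 m → arm 0.51 m, τ = 454.7 × 0.51 = 231.9 N·m counterclockwise.
Net moment of known loads = 865.6 N·m counterclockwise.
An unknown mass m at 4.77 m has arm 1.44 m; its moment is m·g·1.44 clockwise.
Setting net torque to zero: m × 9.8 × 1.44 = 865.6 → m = 865.6 / (9.8 × 1.44) = 61.3 kg.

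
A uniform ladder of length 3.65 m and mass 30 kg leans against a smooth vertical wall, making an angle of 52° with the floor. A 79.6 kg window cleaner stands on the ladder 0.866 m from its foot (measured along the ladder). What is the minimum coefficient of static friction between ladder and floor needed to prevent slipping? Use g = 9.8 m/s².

μ_min ≈ 0.242

About the foot of the ladder:
Ladder weight 30×9.8 = 294 N acts at 1.825 m along the ladder; its horizontal arm is 1.825·cos52° = 1.124 m → τ = 330.5 N·m clockwise.
Window cleaner: 79.6×9.8 = 780.1 N at 0.866 m → arm 0.5332 m → τ = 415.9 N·m clockwise.
Wall normal N acts horizontally at the top; its moment arm is the height L sinθ = 3.65·sin52° = 2.876 m, counterclockwise.
For rotational equilibrium, N × 2.876 = 746.4, so N = 259.5 N.
ΣFx = 0 ⇒ f = N_wall = 259.5 N. ΣFy = 0 ⇒ N_floor = 1074 N.
μ_min = f / N_floor = 259.5 / 1074 = 0.242.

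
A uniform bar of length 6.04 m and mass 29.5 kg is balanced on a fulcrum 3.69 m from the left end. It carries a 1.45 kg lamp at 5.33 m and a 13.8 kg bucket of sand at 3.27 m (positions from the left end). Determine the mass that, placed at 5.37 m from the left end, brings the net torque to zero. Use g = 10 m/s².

Take moments about the fulcrum (at 3.69 m from the left end).
Beam weight: 29.5 × 10 = 295 N down at 3.02 m → arm 0.67 m, τ = 295 × 0.67 = 197.7 N·m counterclockwise.
Lamp: 1.45 × 10 = 14.5 N down at 5.33 m → arm 1.64 m, τ = 14.5 × 1.64 = 23.78 N·m clockwise.
Bucket of sand: 13.8 × 10 = 138 N down at 3.27 m → arm 0.42 m, τ = 138 × 0.42 = 57.96 N·m counterclockwise.
Net moment of known loads = 231.9 N·m counterclockwise.
An unknown mass m at 5.37 m has arm 1.68 m; its moment is m·g·1.68 clockwise.
Balancing moments: m × 10 × 1.68 = 231.9, giving m = 231.9 / (10 × 1.68) = 13.8 kg.

m ≈ 13.8 kg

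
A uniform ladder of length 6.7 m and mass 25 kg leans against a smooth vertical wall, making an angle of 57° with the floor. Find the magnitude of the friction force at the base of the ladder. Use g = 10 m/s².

Taking torques about the foot of the ladder:
Ladder weight 25×10 = 250 N acts at 3.35 m along the ladder; its horizontal arm is 3.35·cos57° = 1.825 m → τ = 456.2 N·m clockwise.
Wall normal N acts horizontally at the top; its moment arm is the height L sinθ = 6.7·sin57° = 5.619 m, counterclockwise.
Setting net torque to zero: N × 5.619 = 456.2 → N = 81.2 N.
ΣFx = 0: friction at the foot balances the wall's push, so f = N_wall = 81.2 N.

f ≈ 81.2 N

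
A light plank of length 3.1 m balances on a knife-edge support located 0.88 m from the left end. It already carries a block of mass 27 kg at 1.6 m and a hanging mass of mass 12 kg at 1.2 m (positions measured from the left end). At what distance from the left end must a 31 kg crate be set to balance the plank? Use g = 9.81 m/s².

x ≈ 0.129 m from the left end

Sum moments about the knife-edge support (at 0.88 m from the left end) (the support reaction has zero arm there).
Block: 27 × 9.81 = 264.9 N down at 1.6 m → arm 0.72 m, τ = 264.9 × 0.72 = 190.7 N·m clockwise.
Hanging mass: 12 × 9.81 = 117.7 N down at 1.2 m → arm 0.32 m, τ = 117.7 × 0.32 = 37.66 N·m clockwise.
Net moment of existing loads = 228.4 N·m clockwise.
The crate weighs 31 × 9.81 = 304.1 N and must supply an equal counterclockwise moment, so its lever arm about the knife-edge support is 228.4 / 304.1 = 0.751 m.
That puts it at 0.88 − 0.751 = 0.129 m from the left end.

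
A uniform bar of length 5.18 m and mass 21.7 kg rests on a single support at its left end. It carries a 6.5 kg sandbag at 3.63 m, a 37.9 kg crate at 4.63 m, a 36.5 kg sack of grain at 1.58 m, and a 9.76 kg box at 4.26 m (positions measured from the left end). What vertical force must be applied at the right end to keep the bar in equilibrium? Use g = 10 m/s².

F ≈ 684 N

Choose the left end as the axis so the unknown pivot reaction has zero arm there.
Beam weight: 21.7 × 10 = 217 N down at 2.59 m → arm 2.59 m, τ = 217 × 2.59 = 562 N·m clockwise.
Sandbag: 6.5 × 10 = 65 N down at 3.63 m → arm 3.63 m, τ = 65 × 3.63 = 235.9 N·m clockwise.
Crate: 37.9 × 10 = 379 N down at 4.63 m → arm 4.63 m, τ = 379 × 4.63 = 1755 N·m clockwise.
Sack of grain: 36.5 × 10 = 365 N down at 1.58 m → arm 1.58 m, τ = 365 × 1.58 = 576.7 N·m clockwise.
Box: 9.76 × 10 = 97.6 N down at 4.26 m → arm 4.26 m, τ = 97.6 × 4.26 = 415.8 N·m clockwise.
Net moment of the loads = 3545 N·m clockwise.
The upward force F acts at the right end, arm 5.18 m, giving F × 5.18 counterclockwise.
For rotational equilibrium, F × 5.18 = 3545, so F = 3545 / 5.18 = 684 N.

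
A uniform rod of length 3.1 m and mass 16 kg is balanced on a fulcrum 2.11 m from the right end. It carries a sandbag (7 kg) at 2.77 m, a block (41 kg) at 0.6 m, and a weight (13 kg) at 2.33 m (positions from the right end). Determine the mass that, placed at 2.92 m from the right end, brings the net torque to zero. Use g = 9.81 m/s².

Take moments about the fulcrum (at 2.11 m from the right end).
Beam weight: 16 × 9.81 = 157 N down at 1.55 m → arm 0.56 m, τ = 157 × 0.56 = 87.92 N·m clockwise.
Sandbag: 7 × 9.81 = 68.67 N down at 2.77 m → arm 0.66 m, τ = 68.67 × 0.66 = 45.32 N·m counterclockwise.
Block: 41 × 9.81 = 402.2 N down at 0.6 m → arm 1.51 m, τ = 402.2 × 1.51 = 607.3 N·m clockwise.
Weight: 13 × 9.81 = 127.5 N down at 2.33 m → arm 0.22 m, τ = 127.5 × 0.22 = 28.05 N·m counterclockwise.
Net moment of known loads = 621.9 N·m clockwise.
An unknown mass m at 2.92 m has arm 0.81 m; its moment is m·g·0.81 counterclockwise.
Στ = 0 ⇒ m × 9.81 × 0.81 = 621.9 ⇒ m = 621.9 / (9.81 × 0.81) = 78.3 kg.

m ≈ 78.3 kg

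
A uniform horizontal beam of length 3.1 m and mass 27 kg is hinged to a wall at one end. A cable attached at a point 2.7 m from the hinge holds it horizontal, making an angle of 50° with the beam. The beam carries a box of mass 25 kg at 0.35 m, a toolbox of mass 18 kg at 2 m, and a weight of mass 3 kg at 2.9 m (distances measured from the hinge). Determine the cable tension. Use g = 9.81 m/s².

Sum moments about the hinge (the unknown hinge reaction has zero arm there).
Beam weight: 27 × 9.81 = 264.9 N down at 1.55 m → arm 1.55 m, τ = 264.9 × 1.55 = 410.6 N·m clockwise.
Box: 25 × 9.81 = 245.2 N down at 0.35 m → arm 0.35 m, τ = 245.2 × 0.35 = 85.82 N·m clockwise.
Toolbox: 18 × 9.81 = 176.6 N down at 2 m → arm 2 m, τ = 176.6 × 2 = 353.2 N·m clockwise.
Weight: 3 × 9.81 = 29.43 N down at 2.9 m → arm 2.9 m, τ = 29.43 × 2.9 = 85.35 N·m clockwise.
Total clockwise load moment = 935 N·m.
The cable tension T acts at 2.7 m; only its component perpendicular to the beam, T sinθ, produces torque. sin 50° = 0.766.
Balancing moments: T × 2.7 × 0.766 = 935, giving T = 935 / 2.068 = 452 N.

T ≈ 452 N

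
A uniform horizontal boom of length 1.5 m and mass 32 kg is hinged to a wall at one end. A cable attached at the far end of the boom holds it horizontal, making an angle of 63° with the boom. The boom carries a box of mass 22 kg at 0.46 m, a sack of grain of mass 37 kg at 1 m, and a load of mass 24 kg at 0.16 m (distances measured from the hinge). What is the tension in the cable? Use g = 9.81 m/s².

Take moments about the hinge.
Beam weight: 32 × 9.81 = 313.9 N down at 0.75 m → arm 0.75 m, τ = 313.9 × 0.75 = 235.4 N·m clockwise.
Box: 22 × 9.81 = 215.8 N down at 0.46 m → arm 0.46 m, τ = 215.8 × 0.46 = 99.27 N·m clockwise.
Sack of grain: 37 × 9.81 = 363 N down at 1 m → arm 1 m, τ = 363 × 1 = 363 N·m clockwise.
Load: 24 × 9.81 = 235.4 N down at 0.16 m → arm 0.16 m, τ = 235.4 × 0.16 = 37.66 N·m clockwise.
Total clockwise load moment = 735.3 N·m.
The cable tension T acts at 1.5 m; only its component perpendicular to the boom, T sinθ, produces torque. sin 63° = 0.891.
For rotational equilibrium, T × 1.5 × 0.891 = 735.3, so T = 735.3 / 1.337 = 550 N.

T ≈ 550 N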